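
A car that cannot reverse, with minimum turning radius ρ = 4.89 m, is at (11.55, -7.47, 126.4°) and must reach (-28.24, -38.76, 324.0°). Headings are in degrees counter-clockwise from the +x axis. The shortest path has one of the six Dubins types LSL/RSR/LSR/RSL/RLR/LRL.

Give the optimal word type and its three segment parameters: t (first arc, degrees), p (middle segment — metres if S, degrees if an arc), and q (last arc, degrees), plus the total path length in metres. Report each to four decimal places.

Let ψ = atan2(Δy, Δx) = atan2(-31.29, -39.79) = -141.8193° be the start→goal bearing.
Normalize: d = |goal − start| / ρ = 50.619247/4.89 = 10.351584, α = (θ_start − ψ) mod 360° = 268.2193° = 4.681309 rad, β = (θ_goal − ψ) mod 360° = 105.8193° = 1.846894 rad.
Common terms: sin α = -0.999517, cos α = -0.031075, sin β = 0.962126, cos β = -0.272604, cos(α−β) = -0.953191, d² = 107.155298. Work in radians in the unit-radius frame; every candidate has L = ρ·(t + p + q).
LSL: p² = 2 + d² − 2cos(α−β) + 2d(sin α − sin β) = 70.449443; p = √p² = 8.393417; φ = atan2(cos β − cos α, d + sin α − sin β) = -0.028780 rad; t = (φ − α) mod 2π = 1.573096 rad, q = (β − φ) mod 2π = 1.875674 rad → L = 4.89·(1.573096 + 8.393417 + 1.875674) = 4.89·11.842187 = 57.908296 m
RSR: p² = 2 + d² − 2cos(α−β) + 2d(sin β − sin α) = 151.673916; p = √p² = 12.315596; φ = atan2(cos α − cos β, d − sin α + sin β) = 0.019613 rad; t = (α − φ) mod 2π = 4.661696 rad, q = (φ − β) mod 2π = 4.455904 rad → L = 4.89·(4.661696 + 12.315596 + 4.455904) = 4.89·21.433196 = 104.808331 m
LSR: p² = d² − 2 + 2cos(α−β) + 2d(sin α + sin β) = 102.474813; p = √p² = 10.122984; φ = atan2(−cos α − cos β, d + sin α + sin β) − atan2(−2, p) = 0.224492 rad; t = (φ − α) mod 2π = 1.826369 rad, q = (φ − β) mod 2π = 4.660783 rad → L = 4.89·(1.826369 + 10.122984 + 4.660783) = 4.89·16.610136 = 81.223567 m
RSL: p² = d² − 2 + 2cos(α−β) − 2d(sin α + sin β) = 104.023021; p = √p² = 10.199168; φ = atan2(cos α + cos β, d − sin α − sin β) − atan2(2, p) = -0.222860 rad; t = (α − φ) mod 2π = 4.904169 rad, q = (β − φ) mod 2π = 2.069754 rad → L = 4.89·(4.904169 + 10.199168 + 2.069754) = 4.89·17.173091 = 83.976414 m
RLR: c = (6 − d² + 2cos(α−β) + 2d(sin α − sin β))/8 = -17.959239, |c| > 1 → infeasible
LRL: c = (6 − d² + 2cos(α−β) − 2d(sin α − sin β))/8 = -7.806180, |c| > 1 → infeasible
Shortest: LSL with L = 57.908296 m ≈ 57.9083 m
Convert LSL to answer units (arcs ×180/π): t = 1.573096·180/π = 90.1318°, p = ρ·p = 4.89·8.393417 = 41.0438 m, q = 1.875674·180/π = 107.4682°, L = 57.9083 m.

LSL: t = 90.1318°, p = 41.0438 m, q = 107.4682°, L = 57.9083 m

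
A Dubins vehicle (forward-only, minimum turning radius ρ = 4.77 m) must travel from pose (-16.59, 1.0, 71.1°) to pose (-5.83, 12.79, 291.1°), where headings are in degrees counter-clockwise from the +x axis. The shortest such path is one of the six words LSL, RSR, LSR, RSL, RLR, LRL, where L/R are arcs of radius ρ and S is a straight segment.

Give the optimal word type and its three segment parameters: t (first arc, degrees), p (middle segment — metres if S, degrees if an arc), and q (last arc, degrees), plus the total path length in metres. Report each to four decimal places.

Let ψ = atan2(Δy, Δx) = atan2(11.79, 10.76) = 47.6152° be the start→goal bearing.
Normalize: d = |goal − start| / ρ = 15.961883/4.77 = 3.346307, α = (θ_start − ψ) mod 360° = 23.4848° = 0.409886 rad, β = (θ_goal − ψ) mod 360° = 243.4848° = 4.249611 rad.
Common terms: sin α = 0.398505, cos α = 0.917166, sin β = -0.894816, cos β = -0.446436, cos(α−β) = -0.766044, d² = 11.197768. Work in radians in the unit-radius frame; every candidate has L = ρ·(t + p + q).
LSL: p² = 2 + d² − 2cos(α−β) + 2d(sin α − sin β) = 23.385553; p = √p² = 4.835861; φ = atan2(cos β − cos α, d + sin α − sin β) = -0.285854 rad; t = (φ − α) mod 2π = 5.587445 rad, q = (β − φ) mod 2π = 4.535465 rad → L = 4.77·(5.587445 + 4.835861 + 4.535465) = 4.77·14.958771 = 71.353337 m
RSR: p² = 2 + d² − 2cos(α−β) + 2d(sin β − sin α) = 6.074161; p = √p² = 2.464581; φ = atan2(cos α − cos β, d − sin α + sin β) = 0.586296 rad; t = (α − φ) mod 2π = 6.106776 rad, q = (φ − β) mod 2π = 2.619870 rad → L = 4.77·(6.106776 + 2.464581 + 2.619870) = 4.77·11.191228 = 53.382156 m
LSR: p² = d² − 2 + 2cos(α−β) + 2d(sin α + sin β) = 4.344065; p = √p² = 2.084242; φ = atan2(−cos α − cos β, d + sin α + sin β) − atan2(−2, p) = 0.601084 rad; t = (φ − α) mod 2π = 0.191198 rad, q = (φ − β) mod 2π = 2.634659 rad → L = 4.77·(0.191198 + 2.084242 + 2.634659) = 4.77·4.910098 = 23.421169 m
RSL: p² = d² − 2 + 2cos(α−β) − 2d(sin α + sin β) = 10.987294; p = √p² = 3.314709; φ = atan2(cos α + cos β, d − sin α − sin β) − atan2(2, p) = -0.421000 rad; t = (α − φ) mod 2π = 0.830886 rad, q = (β − φ) mod 2π = 4.670610 rad → L = 4.77·(0.830886 + 3.314709 + 4.670610) = 4.77·8.816205 = 42.053297 m
RLR: c = (6 − d² + 2cos(α−β) + 2d(sin α − sin β))/8 = 0.240730; p = 2π − arccos c = 4.955507 rad; φ = atan2(cos α − cos β, d − sin α + sin β) = 0.586296 rad; t = (α − φ + p/2) mod 2π = 2.301344 rad, q = (α − β − t + p) mod 2π = 5.097624 rad → L = 4.77·(2.301344 + 4.955507 + 5.097624) = 4.77·12.354474 = 58.930843 m
LRL: c = (6 − d² + 2cos(α−β) − 2d(sin α − sin β))/8 = -1.923194, |c| > 1 → infeasible
Shortest: LSR with L = 23.421169 m ≈ 23.4212 m
Convert LSR to answer units (arcs ×180/π): t = 0.191198·180/π = 10.9548°, p = ρ·p = 4.77·2.084242 = 9.9418 m, q = 2.634659·180/π = 150.9548°, L = 23.4212 m.

LSR: t = 10.9548°, p = 9.9418 m, q = 150.9548°, L = 23.4212 m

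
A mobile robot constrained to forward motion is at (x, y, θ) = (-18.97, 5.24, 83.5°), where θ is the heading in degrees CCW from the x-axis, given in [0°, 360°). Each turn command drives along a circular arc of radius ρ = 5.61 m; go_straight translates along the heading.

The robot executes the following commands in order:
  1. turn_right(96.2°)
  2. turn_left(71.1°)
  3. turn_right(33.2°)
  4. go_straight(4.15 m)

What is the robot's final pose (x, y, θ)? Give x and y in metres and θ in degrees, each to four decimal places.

(-0.0066, 16.5144, 25.2000°)

set_pose: (x, y, θ) = (-18.9700, 5.2400, 83.5000°), ρ = 5.61
turn_right(96.2°): centre at ρ to the right, rotate −96.2° → (-12.1627, 10.0777, -12.7000° ≡ 347.3000°)
turn_left(71.1°): centre at ρ to the left, rotate +71.1° → (-6.1512, 12.6109, 418.4000° ≡ 58.4000°)
turn_right(33.2°): centre at ρ to the right, rotate −33.2° → (-3.7616, 14.7474, 25.2000°)
go_straight(4.15): x += 4.15·cos θ, y += 4.15·sin θ → (-0.0066, 16.5144, 25.2000°)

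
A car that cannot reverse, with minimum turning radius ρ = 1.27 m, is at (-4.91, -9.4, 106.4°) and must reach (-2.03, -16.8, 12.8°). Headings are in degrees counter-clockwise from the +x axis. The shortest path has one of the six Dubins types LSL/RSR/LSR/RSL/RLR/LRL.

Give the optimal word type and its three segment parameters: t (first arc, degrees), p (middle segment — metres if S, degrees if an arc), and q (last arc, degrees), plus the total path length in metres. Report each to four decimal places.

Let ψ = atan2(Δy, Δx) = atan2(-7.40, 2.88) = -68.7346° be the start→goal bearing.
Normalize: d = |goal − start| / ρ = 7.940680/1.27 = 6.252504, α = (θ_start − ψ) mod 360° = 175.1346° = 3.056675 rad, β = (θ_goal − ψ) mod 360° = 81.5346° = 1.423046 rad.
Common terms: sin α = 0.084816, cos α = -0.996397, sin β = 0.989105, cos β = 0.147213, cos(α−β) = -0.062791, d² = 39.093806. Work in radians in the unit-radius frame; every candidate has L = ρ·(t + p + q).
LSL: p² = 2 + d² − 2cos(α−β) + 2d(sin α − sin β) = 29.911250; p = √p² = 5.469118; φ = atan2(cos β − cos α, d + sin α − sin β) = 0.210658 rad; t = (φ − α) mod 2π = 3.437168 rad, q = (β − φ) mod 2π = 1.212389 rad → L = 1.27·(3.437168 + 5.469118 + 1.212389) = 1.27·10.118675 = 12.850717 m
RSR: p² = 2 + d² − 2cos(α−β) + 2d(sin β − sin α) = 52.527525; p = √p² = 7.247588; φ = atan2(cos α − cos β, d − sin α + sin β) = -0.158454 rad; t = (α − φ) mod 2π = 3.215129 rad, q = (φ − β) mod 2π = 4.701685 rad → L = 1.27·(3.215129 + 7.247588 + 4.701685) = 1.27·15.164401 = 19.258789 m
LSR: p² = d² − 2 + 2cos(α−β) + 2d(sin α + sin β) = 50.397615; p = √p² = 7.099128; φ = atan2(−cos α − cos β, d + sin α + sin β) − atan2(−2, p) = 0.389999 rad; t = (φ − α) mod 2π = 3.616510 rad, q = (φ − β) mod 2π = 5.250138 rad → L = 1.27·(3.616510 + 7.099128 + 5.250138) = 1.27·15.965776 = 20.276536 m
RSL: p² = d² − 2 + 2cos(α−β) − 2d(sin α + sin β) = 23.538836; p = √p² = 4.851684; φ = atan2(cos α + cos β, d − sin α − sin β) − atan2(2, p) = -0.553537 rad; t = (α − φ) mod 2π = 3.610211 rad, q = (β − φ) mod 2π = 1.976583 rad → L = 1.27·(3.610211 + 4.851684 + 1.976583) = 1.27·10.438478 = 13.256867 m
RLR: c = (6 − d² + 2cos(α−β) + 2d(sin α − sin β))/8 = -5.565941, |c| > 1 → infeasible
LRL: c = (6 − d² + 2cos(α−β) − 2d(sin α − sin β))/8 = -2.738906, |c| > 1 → infeasible
Shortest: LSL with L = 12.850717 m ≈ 12.8507 m
Convert LSL to answer units (arcs ×180/π): t = 3.437168·180/π = 196.9352°, p = ρ·p = 1.27·5.469118 = 6.9458 m, q = 1.212389·180/π = 69.4648°, L = 12.8507 m.

LSL: t = 196.9352°, p = 6.9458 m, q = 69.4648°, L = 12.8507 m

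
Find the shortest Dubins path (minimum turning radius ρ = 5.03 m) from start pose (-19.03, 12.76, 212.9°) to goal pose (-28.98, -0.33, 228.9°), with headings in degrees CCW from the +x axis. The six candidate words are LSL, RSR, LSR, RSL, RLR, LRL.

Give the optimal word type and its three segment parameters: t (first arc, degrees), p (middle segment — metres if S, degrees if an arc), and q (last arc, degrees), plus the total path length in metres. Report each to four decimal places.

Let ψ = atan2(Δy, Δx) = atan2(-13.09, -9.95) = -127.2393° be the start→goal bearing.
Normalize: d = |goal − start| / ρ = 16.442342/5.03 = 3.268855, α = (θ_start − ψ) mod 360° = 340.1393° = 5.936550 rad, β = (θ_goal − ψ) mod 360° = 356.1393° = 6.215803 rad.
Common terms: sin α = -0.339735, cos α = 0.940521, sin β = -0.067331, cos β = 0.997731, cos(α−β) = 0.961262, d² = 10.685414. Work in radians in the unit-radius frame; every candidate has L = ρ·(t + p + q).
LSL: p² = 2 + d² − 2cos(α−β) + 2d(sin α − sin β) = 8.981996; p = √p² = 2.996998; φ = atan2(cos β − cos α, d + sin α − sin β) = 0.019090 rad; t = (φ − α) mod 2π = 0.365725 rad, q = (β − φ) mod 2π = 6.196713 rad → L = 5.03·(0.365725 + 2.996998 + 6.196713) = 5.03·9.559436 = 48.083962 m
RSR: p² = 2 + d² − 2cos(α−β) + 2d(sin β − sin α) = 12.543786; p = √p² = 3.541721; φ = atan2(cos α − cos β, d − sin α + sin β) = -0.016154 rad; t = (α − φ) mod 2π = 5.952704 rad, q = (φ − β) mod 2π = 0.051229 rad → L = 5.03·(5.952704 + 3.541721 + 0.051229) = 5.03·9.545653 = 48.014637 m
LSR: p² = d² − 2 + 2cos(α−β) + 2d(sin α + sin β) = 7.946656; p = √p² = 2.818981; φ = atan2(−cos α − cos β, d + sin α + sin β) − atan2(−2, p) = 0.021738 rad; t = (φ − α) mod 2π = 0.368374 rad, q = (φ − β) mod 2π = 0.089121 rad → L = 5.03·(0.368374 + 2.818981 + 0.089121) = 5.03·3.276476 = 16.480673 m
RSL: p² = d² − 2 + 2cos(α−β) − 2d(sin α + sin β) = 13.269220; p = √p² = 3.642694; φ = atan2(cos α + cos β, d − sin α − sin β) − atan2(2, p) = -0.016874 rad; t = (α − φ) mod 2π = 5.953424 rad, q = (β − φ) mod 2π = 6.232677 rad → L = 5.03·(5.953424 + 3.642694 + 6.232677) = 5.03·15.828795 = 79.618838 m
RLR: c = (6 − d² + 2cos(α−β) + 2d(sin α − sin β))/8 = -0.567973; p = 2π − arccos c = 4.108348 rad; φ = atan2(cos α − cos β, d − sin α + sin β) = -0.016154 rad; t = (α − φ + p/2) mod 2π = 1.723692 rad, q = (α − β − t + p) mod 2π = 2.105403 rad → L = 5.03·(1.723692 + 4.108348 + 2.105403) = 5.03·7.937443 = 39.925336 m
LRL: c = (6 − d² + 2cos(α−β) − 2d(sin α − sin β))/8 = -0.122749; p = 2π − arccos c = 4.589329 rad; φ = atan2(cos β − cos α, d + sin α − sin β) = 0.019090 rad; t = (φ − α + p/2) mod 2π = 2.660390 rad, q = (β − α − t + p) mod 2π = 2.208192 rad → L = 5.03·(2.660390 + 4.589329 + 2.208192) = 5.03·9.457911 = 47.573293 m
Shortest: LSR with L = 16.480673 m ≈ 16.4807 m
Convert LSR to answer units (arcs ×180/π): t = 0.368374·180/π = 21.1063°, p = ρ·p = 5.03·2.818981 = 14.1795 m, q = 0.089121·180/π = 5.1063°, L = 16.4807 m.

LSR: t = 21.1063°, p = 14.1795 m, q = 5.1063°, L = 16.4807 m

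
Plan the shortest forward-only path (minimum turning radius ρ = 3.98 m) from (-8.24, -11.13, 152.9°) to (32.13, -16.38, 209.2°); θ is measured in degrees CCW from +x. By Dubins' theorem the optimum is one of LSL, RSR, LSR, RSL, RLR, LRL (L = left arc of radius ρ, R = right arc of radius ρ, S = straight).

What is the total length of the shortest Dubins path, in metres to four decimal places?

58.0958 m

Let ψ = atan2(Δy, Δx) = atan2(-5.25, 40.37) = -7.4096° be the start→goal bearing.
Normalize: d = |goal − start| / ρ = 40.709942/3.98 = 10.228629, α = (θ_start − ψ) mod 360° = 160.3096° = 2.797930 rad, β = (θ_goal − ψ) mod 360° = 216.6096° = 3.780550 rad.
Common terms: sin α = 0.336938, cos α = -0.941527, sin β = -0.596359, cos β = -0.802718, cos(α−β) = 0.554844, d² = 104.624845. Work in radians in the unit-radius frame; every candidate has L = ρ·(t + p + q).
LSL: p² = 2 + d² − 2cos(α−β) + 2d(sin α − sin β) = 124.607853; p = √p² = 11.162789; φ = atan2(cos β − cos α, d + sin α − sin β) = 0.012435 rad; t = (φ − α) mod 2π = 3.497691 rad, q = (β − φ) mod 2π = 3.768115 rad → L = 3.98·(3.497691 + 11.162789 + 3.768115) = 3.98·18.428594 = 73.345806 m
RSR: p² = 2 + d² − 2cos(α−β) + 2d(sin β − sin α) = 86.422460; p = √p² = 9.296368; φ = atan2(cos α − cos β, d − sin α + sin β) = -0.014932 rad; t = (α − φ) mod 2π = 2.812862 rad, q = (φ − β) mod 2π = 2.487703 rad → L = 3.98·(2.812862 + 9.296368 + 2.487703) = 3.98·14.596933 = 58.095794 m
LSR: p² = d² − 2 + 2cos(α−β) + 2d(sin α + sin β) = 98.427497; p = √p² = 9.921063; φ = atan2(−cos α − cos β, d + sin α + sin β) − atan2(−2, p) = 0.372135 rad; t = (φ − α) mod 2π = 3.857391 rad, q = (φ − β) mod 2π = 2.874770 rad → L = 3.98·(3.857391 + 9.921063 + 2.874770) = 3.98·16.653224 = 66.279833 m
RSL: p² = d² − 2 + 2cos(α−β) − 2d(sin α + sin β) = 109.041572; p = √p² = 10.442297; φ = atan2(cos α + cos β, d − sin α − sin β) − atan2(2, p) = -0.354037 rad; t = (α − φ) mod 2π = 3.151966 rad, q = (β − φ) mod 2π = 4.134587 rad → L = 3.98·(3.151966 + 10.442297 + 4.134587) = 3.98·17.728850 = 70.560823 m
RLR: c = (6 − d² + 2cos(α−β) + 2d(sin α − sin β))/8 = -9.802807, |c| > 1 → infeasible
LRL: c = (6 − d² + 2cos(α−β) − 2d(sin α − sin β))/8 = -14.575982, |c| > 1 → infeasible
Shortest: RSR with L = 58.095794 m ≈ 58.0958 m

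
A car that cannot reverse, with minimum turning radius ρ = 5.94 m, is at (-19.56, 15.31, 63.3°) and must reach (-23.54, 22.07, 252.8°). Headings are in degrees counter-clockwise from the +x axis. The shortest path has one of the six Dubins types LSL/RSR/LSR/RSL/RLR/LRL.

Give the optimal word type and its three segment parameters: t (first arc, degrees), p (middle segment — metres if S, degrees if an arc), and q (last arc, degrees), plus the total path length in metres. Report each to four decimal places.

Let ψ = atan2(Δy, Δx) = atan2(6.76, -3.98) = 120.4878° be the start→goal bearing.
Normalize: d = |goal − start| / ρ = 7.844616/5.94 = 1.320642, α = (θ_start − ψ) mod 360° = 302.8122° = 5.285071 rad, β = (θ_goal − ψ) mod 360° = 132.3122° = 2.309284 rad.
Common terms: sin α = -0.840451, cos α = 0.541888, sin β = 0.739487, cos β = -0.673170, cos(α−β) = -0.986286, d² = 1.744096. Work in radians in the unit-radius frame; every candidate has L = ρ·(t + p + q).
LSL: p² = 2 + d² − 2cos(α−β) + 2d(sin α − sin β) = 1.543601; p = √p² = 1.242417; φ = atan2(cos β − cos α, d + sin α − sin β) = -1.781045 rad; t = (φ − α) mod 2π = 5.500256 rad, q = (β − φ) mod 2π = 4.090329 rad → L = 5.94·(5.500256 + 1.242417 + 4.090329) = 5.94·10.833002 = 64.348029 m
RSR: p² = 2 + d² − 2cos(α−β) + 2d(sin β − sin α) = 9.889735; p = √p² = 3.144795; φ = atan2(cos α − cos β, d − sin α + sin β) = 0.396694 rad; t = (α − φ) mod 2π = 4.888377 rad, q = (φ − β) mod 2π = 4.370595 rad → L = 5.94·(4.888377 + 3.144795 + 4.370595) = 5.94·12.403767 = 73.678373 m
LSR: p² = d² − 2 + 2cos(α−β) + 2d(sin α + sin β) = -2.495148 < 0 → infeasible
RSL: p² = d² − 2 + 2cos(α−β) − 2d(sin α + sin β) = -1.961801 < 0 → infeasible
RLR: c = (6 − d² + 2cos(α−β) + 2d(sin α − sin β))/8 = -0.236217; p = 2π − arccos c = 4.473918 rad; φ = atan2(cos α − cos β, d − sin α + sin β) = 0.396694 rad; t = (α − φ + p/2) mod 2π = 0.842150 rad, q = (α − β − t + p) mod 2π = 0.324369 rad → L = 5.94·(0.842150 + 4.473918 + 0.324369) = 5.94·5.640438 = 33.504200 m
LRL: c = (6 − d² + 2cos(α−β) − 2d(sin α − sin β))/8 = 0.807050; p = 2π − arccos c = 5.651528 rad; φ = atan2(cos β − cos α, d + sin α − sin β) = -1.781045 rad; t = (φ − α + p/2) mod 2π = 2.042834 rad, q = (β − α − t + p) mod 2π = 0.632907 rad → L = 5.94·(2.042834 + 5.651528 + 0.632907) = 5.94·8.327269 = 49.463980 m
Shortest: RLR with L = 33.504200 m ≈ 33.5042 m
Convert RLR to answer units (arcs ×180/π): t = 0.842150·180/π = 48.2517°, p = 4.473918·180/π = 256.3366°, q = 0.324369·180/π = 18.5850°, L = 33.5042 m.

RLR: t = 48.2517°, p = 256.3366°, q = 18.5850°, L = 33.5042 m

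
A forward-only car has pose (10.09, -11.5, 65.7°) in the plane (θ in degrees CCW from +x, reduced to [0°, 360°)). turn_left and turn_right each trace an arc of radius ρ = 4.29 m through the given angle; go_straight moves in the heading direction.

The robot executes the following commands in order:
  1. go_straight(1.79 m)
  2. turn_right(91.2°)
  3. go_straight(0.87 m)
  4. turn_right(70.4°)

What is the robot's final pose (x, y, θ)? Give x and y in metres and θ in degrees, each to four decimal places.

(19.7891, -12.4495, 264.1000°)

set_pose: (x, y, θ) = (10.0900, -11.5000, 65.7000°), ρ = 4.29
go_straight(1.79): x += 1.79·cos θ, y += 1.79·sin θ → (10.8266, -9.8686, 65.7000°)
turn_right(91.2°): centre at ρ to the right, rotate −91.2° → (16.5834, -7.7619, -25.5000° ≡ 334.5000°)
go_straight(0.87): x += 0.87·cos θ, y += 0.87·sin θ → (17.3687, -8.1364, 334.5000°)
turn_right(70.4°): centre at ρ to the right, rotate −70.4° → (19.7891, -12.4495, 264.1000°)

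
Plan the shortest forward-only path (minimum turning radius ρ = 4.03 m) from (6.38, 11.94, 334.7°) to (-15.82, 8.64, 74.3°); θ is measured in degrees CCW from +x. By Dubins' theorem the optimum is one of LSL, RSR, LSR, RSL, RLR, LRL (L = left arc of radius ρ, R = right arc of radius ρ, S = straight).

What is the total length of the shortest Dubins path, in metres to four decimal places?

34.9306 m

Let ψ = atan2(Δy, Δx) = atan2(-3.30, -22.20) = -171.5450° be the start→goal bearing.
Normalize: d = |goal − start| / ρ = 22.443930/4.03 = 5.569213, α = (θ_start − ψ) mod 360° = 146.2450° = 2.552456 rad, β = (θ_goal − ψ) mod 360° = 245.8450° = 4.290804 rad.
Common terms: sin α = 0.555643, cos α = -0.831421, sin β = -0.912442, cos β = -0.409207, cos(α−β) = -0.166769, d² = 31.016138. Work in radians in the unit-radius frame; every candidate has L = ρ·(t + p + q).
LSL: p² = 2 + d² − 2cos(α−β) + 2d(sin α − sin β) = 49.701831; p = √p² = 7.049953; φ = atan2(cos β − cos α, d + sin α − sin β) = 0.059925 rad; t = (φ − α) mod 2π = 3.790654 rad, q = (β − φ) mod 2π = 4.230879 rad → L = 4.03·(3.790654 + 7.049953 + 4.230879) = 4.03·15.071486 = 60.738088 m
RSR: p² = 2 + d² − 2cos(α−β) + 2d(sin β − sin α) = 16.997521; p = √p² = 4.122805; φ = atan2(cos α − cos β, d − sin α + sin β) = -0.102589 rad; t = (α − φ) mod 2π = 2.655046 rad, q = (φ − β) mod 2π = 1.889792 rad → L = 4.03·(2.655046 + 4.122805 + 1.889792) = 4.03·8.667642 = 34.930599 m
LSR: p² = d² − 2 + 2cos(α−β) + 2d(sin α + sin β) = 24.708428; p = √p² = 4.970757; φ = atan2(−cos α − cos β, d + sin α + sin β) − atan2(−2, p) = 0.616200 rad; t = (φ − α) mod 2π = 4.346929 rad, q = (φ − β) mod 2π = 2.608581 rad → L = 4.03·(4.346929 + 4.970757 + 2.608581) = 4.03·11.926267 = 48.062855 m
RSL: p² = d² − 2 + 2cos(α−β) − 2d(sin α + sin β) = 32.656774; p = √p² = 5.714611; φ = atan2(cos α + cos β, d − sin α − sin β) − atan2(2, p) = -0.543029 rad; t = (α − φ) mod 2π = 3.095486 rad, q = (β − φ) mod 2π = 4.833834 rad → L = 4.03·(3.095486 + 5.714611 + 4.833834) = 4.03·13.643930 = 54.985038 m
RLR: c = (6 − d² + 2cos(α−β) + 2d(sin α − sin β))/8 = -1.124690, |c| > 1 → infeasible
LRL: c = (6 − d² + 2cos(α−β) − 2d(sin α − sin β))/8 = -5.212729, |c| > 1 → infeasible
Shortest: RSR with L = 34.930599 m ≈ 34.9306 m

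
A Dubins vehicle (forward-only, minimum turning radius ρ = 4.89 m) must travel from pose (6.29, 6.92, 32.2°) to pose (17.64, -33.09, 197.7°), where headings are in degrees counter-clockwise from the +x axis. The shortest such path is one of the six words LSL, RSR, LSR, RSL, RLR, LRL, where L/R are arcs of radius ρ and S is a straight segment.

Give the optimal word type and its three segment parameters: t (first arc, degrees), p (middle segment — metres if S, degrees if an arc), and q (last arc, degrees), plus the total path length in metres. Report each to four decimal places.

RSR: t = 109.1107°, p = 32.0462 m, q = 85.3893°, L = 48.6461 m

Let ψ = atan2(Δy, Δx) = atan2(-40.01, 11.35) = -74.1625° be the start→goal bearing.
Normalize: d = |goal − start| / ρ = 41.588732/4.89 = 8.504853, α = (θ_start − ψ) mod 360° = 106.3625° = 1.856375 rad, β = (θ_goal − ψ) mod 360° = 271.8625° = 4.744895 rad.
Common terms: sin α = 0.959499, cos α = -0.281713, sin β = -0.999472, cos β = 0.032501, cos(α−β) = -0.968148, d² = 72.332526. Work in radians in the unit-radius frame; every candidate has L = ρ·(t + p + q).
LSL: p² = 2 + d² − 2cos(α−β) + 2d(sin α − sin β) = 109.590333; p = √p² = 10.468540; φ = atan2(cos β − cos α, d + sin α − sin β) = 0.030020 rad; t = (φ − α) mod 2π = 4.456830 rad, q = (β − φ) mod 2π = 4.714876 rad → L = 4.89·(4.456830 + 10.468540 + 4.714876) = 4.89·19.640245 = 96.040800 m
RSR: p² = 2 + d² − 2cos(α−β) + 2d(sin β − sin α) = 42.947310; p = √p² = 6.553420; φ = atan2(cos α − cos β, d − sin α + sin β) = -0.047965 rad; t = (α − φ) mod 2π = 1.904340 rad, q = (φ − β) mod 2π = 1.490325 rad → L = 4.89·(1.904340 + 6.553420 + 1.490325) = 4.89·9.948085 = 48.646136 m
LSR: p² = d² − 2 + 2cos(α−β) + 2d(sin α + sin β) = 67.716302; p = √p² = 8.228992; φ = atan2(−cos α − cos β, d + sin α + sin β) − atan2(−2, p) = 0.267853 rad; t = (φ − α) mod 2π = 4.694663 rad, q = (φ − β) mod 2π = 1.806143 rad → L = 4.89·(4.694663 + 8.228992 + 1.806143) = 4.89·14.729797 = 72.028707 m
RSL: p² = d² − 2 + 2cos(α−β) − 2d(sin α + sin β) = 69.076160; p = √p² = 8.311207; φ = atan2(cos α + cos β, d − sin α − sin β) − atan2(2, p) = -0.265306 rad; t = (α − φ) mod 2π = 2.121681 rad, q = (β − φ) mod 2π = 5.010201 rad → L = 4.89·(2.121681 + 8.311207 + 5.010201) = 4.89·15.443090 = 75.516708 m
RLR: c = (6 − d² + 2cos(α−β) + 2d(sin α − sin β))/8 = -4.368414, |c| > 1 → infeasible
LRL: c = (6 − d² + 2cos(α−β) − 2d(sin α − sin β))/8 = -12.698792, |c| > 1 → infeasible
Shortest: RSR with L = 48.646136 m ≈ 48.6461 m
Convert RSR to answer units (arcs ×180/π): t = 1.904340·180/π = 109.1107°, p = ρ·p = 4.89·6.553420 = 32.0462 m, q = 1.490325·180/π = 85.3893°, L = 48.6461 m.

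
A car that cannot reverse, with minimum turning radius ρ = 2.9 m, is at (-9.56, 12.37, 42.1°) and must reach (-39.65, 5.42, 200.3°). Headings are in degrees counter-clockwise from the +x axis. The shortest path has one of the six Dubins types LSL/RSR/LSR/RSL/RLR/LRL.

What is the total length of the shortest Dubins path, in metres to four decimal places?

37.6099 m

Let ψ = atan2(Δy, Δx) = atan2(-6.95, -30.09) = -166.9943° be the start→goal bearing.
Normalize: d = |goal − start| / ρ = 30.882205/2.9 = 10.649036, α = (θ_start − ψ) mod 360° = 209.0943° = 3.649383 rad, β = (θ_goal − ψ) mod 360° = 7.2943° = 0.127309 rad.
Common terms: sin α = -0.486248, cos α = -0.873821, sin β = 0.126965, cos β = 0.991907, cos(α−β) = -0.928486, d² = 113.401974. Work in radians in the unit-radius frame; every candidate has L = ρ·(t + p + q).
LSL: p² = 2 + d² − 2cos(α−β) + 2d(sin α − sin β) = 104.198690; p = √p² = 10.207776; φ = atan2(cos β − cos α, d + sin α − sin β) = 0.183808 rad; t = (φ − α) mod 2π = 2.817611 rad, q = (β − φ) mod 2π = 6.226686 rad → L = 2.9·(2.817611 + 10.207776 + 6.226686) = 2.9·19.252072 = 55.831009 m
RSR: p² = 2 + d² − 2cos(α−β) + 2d(sin β − sin α) = 130.319201; p = √p² = 11.415744; φ = atan2(cos α − cos β, d − sin α + sin β) = -0.164171 rad; t = (α − φ) mod 2π = 3.813554 rad, q = (φ − β) mod 2π = 5.991705 rad → L = 2.9·(3.813554 + 11.415744 + 5.991705) = 2.9·21.221003 = 61.540910 m
LSR: p² = d² − 2 + 2cos(α−β) + 2d(sin α + sin β) = 101.892975; p = √p² = 10.094205; φ = atan2(−cos α − cos β, d + sin α + sin β) − atan2(−2, p) = 0.184125 rad; t = (φ − α) mod 2π = 2.817927 rad, q = (φ − β) mod 2π = 0.056816 rad → L = 2.9·(2.817927 + 10.094205 + 0.056816) = 2.9·12.968947 = 37.609948 m
RSL: p² = d² − 2 + 2cos(α−β) − 2d(sin α + sin β) = 117.197029; p = √p² = 10.825758; φ = atan2(cos α + cos β, d − sin α − sin β) − atan2(2, p) = -0.171958 rad; t = (α − φ) mod 2π = 3.821341 rad, q = (β − φ) mod 2π = 0.299267 rad → L = 2.9·(3.821341 + 10.825758 + 0.299267) = 2.9·14.946366 = 43.344462 m
RLR: c = (6 − d² + 2cos(α−β) + 2d(sin α − sin β))/8 = -15.289900, |c| > 1 → infeasible
LRL: c = (6 − d² + 2cos(α−β) − 2d(sin α − sin β))/8 = -12.024836, |c| > 1 → infeasible
Shortest: LSR with L = 37.609948 m ≈ 37.6099 m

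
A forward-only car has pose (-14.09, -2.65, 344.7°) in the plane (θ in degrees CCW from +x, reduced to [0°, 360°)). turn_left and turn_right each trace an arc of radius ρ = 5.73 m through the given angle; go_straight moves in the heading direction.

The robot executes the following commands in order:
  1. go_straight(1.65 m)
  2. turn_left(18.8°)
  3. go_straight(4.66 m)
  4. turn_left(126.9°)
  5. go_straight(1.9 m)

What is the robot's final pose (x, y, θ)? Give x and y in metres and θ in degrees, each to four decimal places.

(-3.2030, 7.8867, 130.4000°)

set_pose: (x, y, θ) = (-14.0900, -2.6500, 344.7000°), ρ = 5.73
go_straight(1.65): x += 1.65·cos θ, y += 1.65·sin θ → (-12.4985, -3.0854, 344.7000°)
turn_left(18.8°): centre at ρ to the left, rotate +18.8° → (-10.6367, -3.2778, 363.5000° ≡ 3.5000°)
go_straight(4.66): x += 4.66·cos θ, y += 4.66·sin θ → (-5.9854, -2.9933, 3.5000°)
turn_left(126.9°): centre at ρ to the left, rotate +126.9° → (-1.9716, 6.4397, 130.4000°)
go_straight(1.9): x += 1.9·cos θ, y += 1.9·sin θ → (-3.2030, 7.8867, 130.4000°)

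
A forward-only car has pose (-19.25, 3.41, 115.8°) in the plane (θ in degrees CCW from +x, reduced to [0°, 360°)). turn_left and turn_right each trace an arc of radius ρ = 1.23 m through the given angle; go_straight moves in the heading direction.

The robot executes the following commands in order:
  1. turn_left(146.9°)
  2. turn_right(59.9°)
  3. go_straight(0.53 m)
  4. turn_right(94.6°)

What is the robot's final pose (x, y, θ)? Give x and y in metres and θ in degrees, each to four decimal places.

set_pose: (x, y, θ) = (-19.2500, 3.4100, 115.8000°), ρ = 1.23
turn_left(146.9°): centre at ρ to the left, rotate +146.9° → (-21.5774, 3.0310, 262.7000°)
turn_right(59.9°): centre at ρ to the right, rotate −59.9° → (-22.3208, 2.0534, 202.8000°)
go_straight(0.53): x += 0.53·cos θ, y += 0.53·sin θ → (-22.8094, 1.8480, 202.8000°)
turn_right(94.6°): centre at ρ to the right, rotate −94.6° → (-24.4545, 2.5977, 108.2000°)

(-24.4545, 2.5977, 108.2000°)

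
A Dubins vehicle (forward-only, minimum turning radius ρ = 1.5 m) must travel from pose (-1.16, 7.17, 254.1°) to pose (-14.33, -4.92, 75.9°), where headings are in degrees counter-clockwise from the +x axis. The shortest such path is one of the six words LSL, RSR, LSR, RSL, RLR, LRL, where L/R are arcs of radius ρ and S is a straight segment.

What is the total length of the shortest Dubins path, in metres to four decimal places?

21.1294 m

Let ψ = atan2(Δy, Δx) = atan2(-12.09, -13.17) = -137.4482° be the start→goal bearing.
Normalize: d = |goal − start| / ρ = 17.877835/1.5 = 11.918557, α = (θ_start − ψ) mod 360° = 31.5482° = 0.550620 rad, β = (θ_goal − ψ) mod 360° = 213.3482° = 3.723629 rad.
Common terms: sin α = 0.523216, cos α = 0.852200, sin β = -0.549726, cos β = -0.835345, cos(α−β) = -0.999507, d² = 142.052000. Work in radians in the unit-radius frame; every candidate has L = ρ·(t + p + q).
LSL: p² = 2 + d² − 2cos(α−β) + 2d(sin α − sin β) = 171.626847; p = √p² = 13.100643; φ = atan2(cos β − cos α, d + sin α − sin β) = -0.129173 rad; t = (φ − α) mod 2π = 5.603392 rad, q = (β − φ) mod 2π = 3.852802 rad → L = 1.5·(5.603392 + 13.100643 + 3.852802) = 1.5·22.556837 = 33.835255 m
RSR: p² = 2 + d² − 2cos(α−β) + 2d(sin β − sin α) = 120.475180; p = √p² = 10.976119; φ = atan2(cos α − cos β, d − sin α + sin β) = 0.154359 rad; t = (α − φ) mod 2π = 0.396261 rad, q = (φ − β) mod 2π = 2.713916 rad → L = 1.5·(0.396261 + 10.976119 + 2.713916) = 1.5·14.086295 = 21.129443 m
LSR: p² = d² − 2 + 2cos(α−β) + 2d(sin α + sin β) = 137.421063; p = √p² = 11.722673; φ = atan2(−cos α − cos β, d + sin α + sin β) − atan2(−2, p) = 0.167565 rad; t = (φ − α) mod 2π = 5.900130 rad, q = (φ − β) mod 2π = 2.727122 rad → L = 1.5·(5.900130 + 11.722673 + 2.727122) = 1.5·20.349925 = 30.524888 m
RSL: p² = d² − 2 + 2cos(α−β) − 2d(sin α + sin β) = 138.684911; p = √p² = 11.776456; φ = atan2(cos α + cos β, d − sin α − sin β) − atan2(2, p) = -0.166814 rad; t = (α − φ) mod 2π = 0.717434 rad, q = (β − φ) mod 2π = 3.890443 rad → L = 1.5·(0.717434 + 11.776456 + 3.890443) = 1.5·16.384333 = 24.576500 m
RLR: c = (6 − d² + 2cos(α−β) + 2d(sin α − sin β))/8 = -14.059397, |c| > 1 → infeasible
LRL: c = (6 − d² + 2cos(α−β) − 2d(sin α − sin β))/8 = -20.453356, |c| > 1 → infeasible
Shortest: RSR with L = 21.129443 m ≈ 21.1294 m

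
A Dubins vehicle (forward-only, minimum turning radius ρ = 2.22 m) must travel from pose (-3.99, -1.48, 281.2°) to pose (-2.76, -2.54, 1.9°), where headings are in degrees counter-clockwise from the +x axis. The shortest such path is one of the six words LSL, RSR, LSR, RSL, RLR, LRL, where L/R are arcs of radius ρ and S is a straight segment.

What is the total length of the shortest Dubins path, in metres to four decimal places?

Let ψ = atan2(Δy, Δx) = atan2(-1.06, 1.23) = -40.7544° be the start→goal bearing.
Normalize: d = |goal − start| / ρ = 1.623730/2.22 = 0.731410, α = (θ_start − ψ) mod 360° = 321.9544° = 5.619164 rad, β = (θ_goal − ψ) mod 360° = 42.6544° = 0.744460 rad.
Common terms: sin α = -0.616289, cos α = 0.787520, sin β = 0.677574, cos β = 0.735454, cos(α−β) = 0.161604, d² = 0.534961. Work in radians in the unit-radius frame; every candidate has L = ρ·(t + p + q).
LSL: p² = 2 + d² − 2cos(α−β) + 2d(sin α − sin β) = 0.319064; p = √p² = 0.564858; φ = atan2(cos β − cos α, d + sin α − sin β) = -3.049286 rad; t = (φ − α) mod 2π = 3.897921 rad, q = (β − φ) mod 2π = 3.793745 rad → L = 2.22·(3.897921 + 0.564858 + 3.793745) = 2.22·8.256524 = 18.329483 m
RSR: p² = 2 + d² − 2cos(α−β) + 2d(sin β − sin α) = 4.104442; p = √p² = 2.025942; φ = atan2(cos α − cos β, d − sin α + sin β) = 0.025703 rad; t = (α − φ) mod 2π = 5.593462 rad, q = (φ − β) mod 2π = 5.564428 rad → L = 2.22·(5.593462 + 2.025942 + 5.564428) = 2.22·13.183832 = 29.268107 m
LSR: p² = d² − 2 + 2cos(α−β) + 2d(sin α + sin β) = -1.052182 < 0 → infeasible
RSL: p² = d² − 2 + 2cos(α−β) − 2d(sin α + sin β) = -1.231482 < 0 → infeasible
RLR: c = (6 − d² + 2cos(α−β) + 2d(sin α − sin β))/8 = 0.486945; p = 2π − arccos c = 5.220977 rad; φ = atan2(cos α − cos β, d − sin α + sin β) = 0.025703 rad; t = (α − φ + p/2) mod 2π = 1.920765 rad, q = (α − β − t + p) mod 2π = 1.891732 rad → L = 2.22·(1.920765 + 5.220977 + 1.891732) = 2.22·9.033474 = 20.054312 m
LRL: c = (6 − d² + 2cos(α−β) − 2d(sin α − sin β))/8 = 0.960117; p = 2π − arccos c = 5.999809 rad; φ = atan2(cos β − cos α, d + sin α − sin β) = -3.049286 rad; t = (φ − α + p/2) mod 2π = 0.614640 rad, q = (β − α − t + p) mod 2π = 0.510465 rad → L = 2.22·(0.614640 + 5.999809 + 0.510465) = 2.22·7.124914 = 15.817309 m
Shortest: LRL with L = 15.817309 m ≈ 15.8173 m

15.8173 m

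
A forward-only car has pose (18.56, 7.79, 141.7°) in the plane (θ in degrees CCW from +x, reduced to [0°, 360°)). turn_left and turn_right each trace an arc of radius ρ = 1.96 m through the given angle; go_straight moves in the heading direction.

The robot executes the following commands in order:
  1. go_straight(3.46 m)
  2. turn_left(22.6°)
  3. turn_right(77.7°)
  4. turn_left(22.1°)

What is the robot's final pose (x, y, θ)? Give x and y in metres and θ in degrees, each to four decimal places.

(13.6341, 13.0309, 108.7000°)

set_pose: (x, y, θ) = (18.5600, 7.7900, 141.7000°), ρ = 1.96
go_straight(3.46): x += 3.46·cos θ, y += 3.46·sin θ → (15.8447, 9.9344, 141.7000°)
turn_left(22.6°): centre at ρ to the left, rotate +22.6° → (15.1603, 10.2831, 164.3000°)
turn_right(77.7°): centre at ρ to the right, rotate −77.7° → (13.7341, 12.2863, 86.6000°)
turn_left(22.1°): centre at ρ to the left, rotate +22.1° → (13.6341, 13.0309, 108.7000°)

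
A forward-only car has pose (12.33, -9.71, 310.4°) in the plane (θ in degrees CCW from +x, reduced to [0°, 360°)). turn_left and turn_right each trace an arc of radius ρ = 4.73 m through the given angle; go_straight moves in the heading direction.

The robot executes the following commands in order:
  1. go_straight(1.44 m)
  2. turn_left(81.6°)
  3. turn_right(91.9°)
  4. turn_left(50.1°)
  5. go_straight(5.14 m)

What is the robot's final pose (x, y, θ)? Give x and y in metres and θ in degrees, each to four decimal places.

(34.3226, -16.5551, 350.2000°)

set_pose: (x, y, θ) = (12.3300, -9.7100, 310.4000°), ρ = 4.73
go_straight(1.44): x += 1.44·cos θ, y += 1.44·sin θ → (13.2633, -10.8066, 310.4000°)
turn_left(81.6°): centre at ρ to the left, rotate +81.6° → (19.3719, -11.7523, 392.0000° ≡ 32.0000°)
turn_right(91.9°): centre at ρ to the right, rotate −91.9° → (25.9706, -13.3914, -59.9000° ≡ 300.1000°)
turn_left(50.1°): centre at ρ to the left, rotate +50.1° → (29.2576, -15.6802, 350.2000°)
go_straight(5.14): x += 5.14·cos θ, y += 5.14·sin θ → (34.3226, -16.5551, 350.2000°)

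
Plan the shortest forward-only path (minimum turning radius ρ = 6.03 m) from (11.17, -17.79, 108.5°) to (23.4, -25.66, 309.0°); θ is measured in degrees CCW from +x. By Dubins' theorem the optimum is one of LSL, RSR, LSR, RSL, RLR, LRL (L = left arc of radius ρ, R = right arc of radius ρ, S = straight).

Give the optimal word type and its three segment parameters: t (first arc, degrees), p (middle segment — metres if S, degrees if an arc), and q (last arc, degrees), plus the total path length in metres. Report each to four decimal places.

Let ψ = atan2(Δy, Δx) = atan2(-7.87, 12.23) = -32.7613° be the start→goal bearing.
Normalize: d = |goal − start| / ρ = 14.543376/6.03 = 2.411837, α = (θ_start − ψ) mod 360° = 141.2613° = 2.465474 rad, β = (θ_goal − ψ) mod 360° = 341.7613° = 5.964859 rad.
Common terms: sin α = 0.625770, cos α = -0.780008, sin β = -0.312977, cos β = 0.949761, cos(α−β) = -0.936672, d² = 5.816957. Work in radians in the unit-radius frame; every candidate has L = ρ·(t + p + q).
LSL: p² = 2 + d² − 2cos(α−β) + 2d(sin α − sin β) = 14.218512; p = √p² = 3.770744; φ = atan2(cos β − cos α, d + sin α − sin β) = 0.476570 rad; t = (φ − α) mod 2π = 4.294281 rad, q = (β − φ) mod 2π = 5.488290 rad → L = 6.03·(4.294281 + 3.770744 + 5.488290) = 6.03·13.553315 = 81.726488 m
RSR: p² = 2 + d² − 2cos(α−β) + 2d(sin β − sin α) = 5.162091; p = √p² = 2.272024; φ = atan2(cos α − cos β, d − sin α + sin β) = -0.865368 rad; t = (α − φ) mod 2π = 3.330842 rad, q = (φ − β) mod 2π = 5.736144 rad → L = 6.03·(3.330842 + 2.272024 + 5.736144) = 6.03·11.339009 = 68.374225 m
LSR: p² = d² − 2 + 2cos(α−β) + 2d(sin α + sin β) = 3.452424; p = √p² = 1.858070; φ = atan2(−cos α − cos β, d + sin α + sin β) − atan2(−2, p) = 0.759947 rad; t = (φ − α) mod 2π = 4.577658 rad, q = (φ − β) mod 2π = 1.078273 rad → L = 6.03·(4.577658 + 1.858070 + 1.078273) = 6.03·7.514000 = 45.309423 m
RSL: p² = d² − 2 + 2cos(α−β) − 2d(sin α + sin β) = 0.434801; p = √p² = 0.659395; φ = atan2(cos α + cos β, d − sin α − sin β) − atan2(2, p) = -1.171626 rad; t = (α − φ) mod 2π = 3.637100 rad, q = (β − φ) mod 2π = 0.853300 rad → L = 6.03·(3.637100 + 0.659395 + 0.853300) = 6.03·5.149794 = 31.053259 m
RLR: c = (6 − d² + 2cos(α−β) + 2d(sin α − sin β))/8 = 0.354739; p = 2π − arccos c = 5.075023 rad; φ = atan2(cos α − cos β, d − sin α + sin β) = -0.865368 rad; t = (α − φ + p/2) mod 2π = 5.868354 rad, q = (α − β − t + p) mod 2π = 1.990470 rad → L = 6.03·(5.868354 + 5.075023 + 1.990470) = 6.03·12.933847 = 77.991098 m
LRL: c = (6 − d² + 2cos(α−β) − 2d(sin α − sin β))/8 = -0.777314; p = 2π − arccos c = 3.822004 rad; φ = atan2(cos β − cos α, d + sin α − sin β) = 0.476570 rad; t = (φ − α + p/2) mod 2π = 6.205283 rad, q = (β − α − t + p) mod 2π = 1.116106 rad → L = 6.03·(6.205283 + 3.822004 + 1.116106) = 6.03·11.143393 = 67.194661 m
Shortest: RSL with L = 31.053259 m ≈ 31.0533 m
Convert RSL to answer units (arcs ×180/π): t = 3.637100·180/π = 208.3905°, p = ρ·p = 6.03·0.659395 = 3.9761 m, q = 0.853300·180/π = 48.8905°, L = 31.0533 m.

RSL: t = 208.3905°, p = 3.9761 m, q = 48.8905°, L = 31.0533 m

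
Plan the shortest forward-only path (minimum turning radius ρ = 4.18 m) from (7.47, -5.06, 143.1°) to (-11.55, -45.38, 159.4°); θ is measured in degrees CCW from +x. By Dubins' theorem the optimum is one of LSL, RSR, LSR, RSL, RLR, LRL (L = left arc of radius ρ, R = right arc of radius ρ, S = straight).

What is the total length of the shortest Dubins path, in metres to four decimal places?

Let ψ = atan2(Δy, Δx) = atan2(-40.32, -19.02) = -115.2545° be the start→goal bearing.
Normalize: d = |goal − start| / ρ = 44.580969/4.18 = 10.665304, α = (θ_start − ψ) mod 360° = 258.3545° = 4.509136 rad, β = (θ_goal − ψ) mod 360° = 274.6545° = 4.793625 rad.
Common terms: sin α = -0.979415, cos α = -0.201856, sin β = -0.996702, cos β = 0.081147, cos(α−β) = 0.959805, d² = 113.748701. Work in radians in the unit-radius frame; every candidate has L = ρ·(t + p + q).
LSL: p² = 2 + d² − 2cos(α−β) + 2d(sin α − sin β) = 114.197832; p = √p² = 10.686339; φ = atan2(cos β − cos α, d + sin α − sin β) = 0.026486 rad; t = (φ − α) mod 2π = 1.800535 rad, q = (β − φ) mod 2π = 4.767139 rad → L = 4.18·(1.800535 + 10.686339 + 4.767139) = 4.18·17.254013 = 72.121772 m
RSR: p² = 2 + d² − 2cos(α−β) + 2d(sin β − sin α) = 113.460348; p = √p² = 10.651777; φ = atan2(cos α − cos β, d − sin α + sin β) = -0.026572 rad; t = (α − φ) mod 2π = 4.535708 rad, q = (φ − β) mod 2π = 1.462989 rad → L = 4.18·(4.535708 + 10.651777 + 1.462989) = 4.18·16.650473 = 69.598979 m
LSR: p² = d² − 2 + 2cos(α−β) + 2d(sin α + sin β) = 71.516528; p = √p² = 8.456745; φ = atan2(−cos α − cos β, d + sin α + sin β) − atan2(−2, p) = 0.246122 rad; t = (φ − α) mod 2π = 2.020171 rad, q = (φ − β) mod 2π = 1.735682 rad → L = 4.18·(2.020171 + 8.456745 + 1.735682) = 4.18·12.212597 = 51.048657 m
RSL: p² = d² − 2 + 2cos(α−β) − 2d(sin α + sin β) = 155.820095; p = √p² = 12.482792; φ = atan2(cos α + cos β, d − sin α − sin β) − atan2(2, p) = -0.168419 rad; t = (α − φ) mod 2π = 4.677555 rad, q = (β − φ) mod 2π = 4.962044 rad → L = 4.18·(4.677555 + 12.482792 + 4.962044) = 4.18·22.122391 = 92.471593 m
RLR: c = (6 − d² + 2cos(α−β) + 2d(sin α − sin β))/8 = -13.182544, |c| > 1 → infeasible
LRL: c = (6 − d² + 2cos(α−β) − 2d(sin α − sin β))/8 = -13.274729, |c| > 1 → infeasible
Shortest: LSR with L = 51.048657 m ≈ 51.0487 m

51.0487 m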